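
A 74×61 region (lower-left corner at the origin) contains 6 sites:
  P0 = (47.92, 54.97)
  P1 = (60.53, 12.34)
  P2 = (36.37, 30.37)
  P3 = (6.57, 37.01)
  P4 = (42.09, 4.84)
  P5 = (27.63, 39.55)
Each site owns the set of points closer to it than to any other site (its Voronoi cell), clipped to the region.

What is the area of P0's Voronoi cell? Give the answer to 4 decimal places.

Area of P0's cell: 874.8418

1. box [0,74]×[0,61]: [(0, 0) (74, 0) (74, 61) (0, 61)]
2. ⊥bis P0·P1 via (54.225,33.655): [(0, 17.6152) (74, 39.5045) (74, 61) (0, 61)]  |A|=2400.5728
3. ⊥bis P0·P2 via (42.145,42.67): [(58.5935, 34.9472) (74, 39.5045) (74, 61) (3.1045, 61)]  |A|=1089.098
4. ⊥bis P0·P3 via (27.245,45.99): [(25.2395, 50.6073) (58.5935, 34.9472) (74, 39.5045) (74, 61) (20.7255, 61)]  |A|=997.5331
5. ⊥bis P0·P4 via (45.005,29.905): [(25.2395, 50.6073) (58.5935, 34.9472) (74, 39.5045) (74, 61) (20.7255, 61)]  |A|=997.5331
6. ⊥bis P0·P5 via (37.775,47.26): [(40.7742, 43.3136) (58.5935, 34.9472) (74, 39.5045) (74, 61) (27.3329, 61)]  |A|=874.8418
7. canonical 5-gon: [(40.7742, 43.3136) (58.5935, 34.9472) (74, 39.5045) (74, 61) (27.3329, 61)]
8. shoelace: 874.8418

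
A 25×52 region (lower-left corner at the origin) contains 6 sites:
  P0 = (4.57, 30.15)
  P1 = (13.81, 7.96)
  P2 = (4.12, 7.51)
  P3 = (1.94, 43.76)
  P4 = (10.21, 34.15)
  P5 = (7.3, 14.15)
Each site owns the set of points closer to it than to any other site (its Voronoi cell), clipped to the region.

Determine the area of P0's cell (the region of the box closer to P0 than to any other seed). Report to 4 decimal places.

Area of P0's cell: 133.1493

1. box [0,25]×[0,52]: [(0, 0) (25, 0) (25, 52) (0, 52)]
2. ⊥bis P0·P1 via (9.19,19.055): [(0, 15.2282) (25, 25.6383) (25, 52) (0, 52)]  |A|=789.1676
3. ⊥bis P0·P2 via (4.345,18.83): [(0, 18.9164) (8.4535, 18.7483) (25, 25.6383) (25, 52) (0, 52)]  |A|=773.5788
4. ⊥bis P0·P3 via (3.255,36.955): [(0, 36.326) (0, 18.9164) (8.4535, 18.7483) (25, 25.6383) (25, 41.157)]  |A|=442.1164
5. ⊥bis P0·P4 via (7.39,32.15): [(3.8945, 37.0786) (0, 36.326) (0, 18.9164) (8.4535, 18.7483) (14.9702, 21.4619)]  |A|=176.9078
6. ⊥bis P0·P5 via (5.935,22.15): [(13.5595, 23.4509) (3.8945, 37.0786) (0, 36.326) (0, 21.1373)]  |A|=133.1493
7. canonical 4-gon: [(13.5595, 23.4509) (3.8945, 37.0786) (0, 36.326) (0, 21.1373)]
8. shoelace: 133.1493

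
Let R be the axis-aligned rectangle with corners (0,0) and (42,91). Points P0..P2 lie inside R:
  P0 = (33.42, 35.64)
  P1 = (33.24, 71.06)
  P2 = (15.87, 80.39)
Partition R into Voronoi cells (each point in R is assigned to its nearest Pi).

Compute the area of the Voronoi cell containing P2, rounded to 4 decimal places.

Area of P2's cell: 884.5690

1. box [0,42]×[0,91]: [(0, 0) (42, 0) (42, 91) (0, 91)]
2. ⊥bis P2·P0 via (24.645,58.015): [(0, 48.3498) (42, 64.8213) (42, 91) (0, 91)]  |A|=1445.4086
3. ⊥bis P2·P1 via (24.555,75.725): [(0, 48.3498) (12.4797, 53.244) (32.7597, 91) (0, 91)]  |A|=884.569
4. canonical 4-gon: [(0, 48.3498) (12.4797, 53.244) (32.7597, 91) (0, 91)]
5. shoelace: 884.569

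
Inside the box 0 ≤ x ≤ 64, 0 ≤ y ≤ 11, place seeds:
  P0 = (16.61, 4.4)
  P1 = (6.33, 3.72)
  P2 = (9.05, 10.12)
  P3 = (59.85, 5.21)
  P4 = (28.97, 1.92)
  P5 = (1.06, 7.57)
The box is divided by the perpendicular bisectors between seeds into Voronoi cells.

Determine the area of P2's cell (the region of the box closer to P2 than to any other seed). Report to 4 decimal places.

Area of P2's cell: 39.9494

1. box [0,64]×[0,11]: [(0, 0) (64, 0) (64, 11) (0, 11)]
2. ⊥bis P2·P0 via (12.83,7.26): [(0, 0) (7.337, 0) (15.6597, 11) (0, 11)]  |A|=126.482
3. ⊥bis P2·P1 via (7.69,6.92): [(0, 10.1883) (11.3847, 5.3498) (15.6597, 11) (0, 11)]  |A|=48.8614
4. ⊥bis P2·P3 via (34.45,7.665): [(0, 10.1883) (11.3847, 5.3498) (15.6597, 11) (0, 11)]  |A|=48.8614
5. ⊥bis P2·P4 via (19.01,6.02): [(0, 10.1883) (11.3847, 5.3498) (15.6597, 11) (0, 11)]  |A|=48.8614
6. ⊥bis P2·P5 via (5.055,8.845): [(5.3523, 7.9135) (11.3847, 5.3498) (15.6597, 11) (4.3672, 11)]  |A|=39.9494
7. canonical 4-gon: [(5.3523, 7.9135) (11.3847, 5.3498) (15.6597, 11) (4.3672, 11)]
8. shoelace: 39.9494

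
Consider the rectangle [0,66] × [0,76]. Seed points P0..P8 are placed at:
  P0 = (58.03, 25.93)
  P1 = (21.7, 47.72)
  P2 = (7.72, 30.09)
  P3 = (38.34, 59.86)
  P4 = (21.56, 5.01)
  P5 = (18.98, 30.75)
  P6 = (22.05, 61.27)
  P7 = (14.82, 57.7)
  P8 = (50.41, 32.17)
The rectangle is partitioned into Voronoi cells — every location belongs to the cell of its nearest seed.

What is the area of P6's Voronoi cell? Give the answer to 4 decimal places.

1. box [0,66]×[0,76]: [(0, 0) (66, 0) (66, 76) (0, 76)]
2. ⊥bis P6·P0 via (40.04,43.6): [(0, 2.8349) (66, 70.0301) (66, 76) (0, 76)]  |A|=2611.4545
3. ⊥bis P6·P1 via (21.875,54.495): [(0, 55.06) (50.027, 53.7678) (66, 70.0301) (66, 76) (0, 76)]  |A|=1305.1216
4. ⊥bis P6·P2 via (14.885,45.68): [(0, 55.06) (50.027, 53.7678) (66, 70.0301) (66, 76) (0, 76)]  |A|=1305.1216
5. ⊥bis P6·P3 via (30.195,60.565): [(0, 55.06) (29.6522, 54.2941) (31.531, 76) (0, 76)]  |A|=652.6623
6. ⊥bis P6·P4 via (21.805,33.14): [(0, 55.06) (29.6522, 54.2941) (31.531, 76) (0, 76)]  |A|=652.6623
7. ⊥bis P6·P5 via (20.515,46.01): [(0, 55.06) (29.6522, 54.2941) (31.531, 76) (0, 76)]  |A|=652.6623
8. ⊥bis P6·P7 via (18.435,59.485): [(20.8863, 54.5205) (29.6522, 54.2941) (31.531, 76) (10.2803, 76)]  |A|=323.5752
9. ⊥bis P6·P8 via (36.23,46.72): [(20.8863, 54.5205) (29.6522, 54.2941) (31.531, 76) (10.2803, 76)]  |A|=323.5752
10. canonical 4-gon: [(20.8863, 54.5205) (29.6522, 54.2941) (31.531, 76) (10.2803, 76)]
11. shoelace: 323.5752

Area of P6's cell: 323.5752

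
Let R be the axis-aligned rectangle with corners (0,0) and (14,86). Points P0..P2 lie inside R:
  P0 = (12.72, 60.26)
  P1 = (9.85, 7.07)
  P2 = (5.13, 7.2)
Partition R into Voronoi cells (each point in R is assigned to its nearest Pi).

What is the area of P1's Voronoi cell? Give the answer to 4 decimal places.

Area of P1's cell: 210.2216

1. box [0,14]×[0,86]: [(0, 0) (14, 0) (14, 86) (0, 86)]
2. ⊥bis P1·P0 via (11.285,33.665): [(0, 34.2739) (0, 0) (14, 0) (14, 33.5185)]  |A|=474.5469
3. ⊥bis P1·P2 via (7.49,7.135): [(8.2252, 33.8301) (7.2935, 0) (14, 0) (14, 33.5185)]  |A|=210.2216
4. canonical 4-gon: [(8.2252, 33.8301) (7.2935, 0) (14, 0) (14, 33.5185)]
5. shoelace: 210.2216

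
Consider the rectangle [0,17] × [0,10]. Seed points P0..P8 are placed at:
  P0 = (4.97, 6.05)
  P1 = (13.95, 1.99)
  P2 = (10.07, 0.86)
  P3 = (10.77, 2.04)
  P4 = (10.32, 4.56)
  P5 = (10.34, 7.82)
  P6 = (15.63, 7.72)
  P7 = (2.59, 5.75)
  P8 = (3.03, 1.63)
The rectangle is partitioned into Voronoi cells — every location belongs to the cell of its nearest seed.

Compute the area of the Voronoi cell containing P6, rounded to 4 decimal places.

1. box [0,17]×[0,10]: [(0, 0) (17, 0) (17, 10) (0, 10)]
2. ⊥bis P6·P0 via (10.3,6.885): [(11.3786, 0) (17, 0) (17, 10) (9.812, 10)]  |A|=64.047
3. ⊥bis P6·P1 via (14.79,4.855): [(10.4172, 6.1371) (17, 4.207) (17, 10) (9.812, 10)]  |A|=32.9503
4. ⊥bis P6·P2 via (12.85,4.29): [(10.3948, 6.2799) (10.6583, 6.0664) (17, 4.207) (17, 10) (9.812, 10)]  |A|=32.9339
5. ⊥bis P6·P3 via (13.2,4.88): [(10.2138, 7.4351) (12.4156, 5.5512) (17, 4.207) (17, 10) (9.812, 10)]  |A|=31.7129
6. ⊥bis P6·P4 via (12.975,6.14): [(13.5177, 5.228) (17, 4.207) (17, 10) (10.6779, 10)]  |A|=25.1708
7. ⊥bis P6·P5 via (12.985,7.77): [(12.9548, 6.1739) (13.5177, 5.228) (17, 4.207) (17, 10) (13.0272, 10)]  |A|=20.6766
8. ⊥bis P6·P7 via (9.11,6.735): [(12.9548, 6.1739) (13.5177, 5.228) (17, 4.207) (17, 10) (13.0272, 10)]  |A|=20.6766
9. ⊥bis P6·P8 via (9.33,4.675): [(12.9548, 6.1739) (13.5177, 5.228) (17, 4.207) (17, 10) (13.0272, 10)]  |A|=20.6766
10. canonical 5-gon: [(12.9548, 6.1739) (13.5177, 5.228) (17, 4.207) (17, 10) (13.0272, 10)]
11. shoelace: 20.6766

Area of P6's cell: 20.6766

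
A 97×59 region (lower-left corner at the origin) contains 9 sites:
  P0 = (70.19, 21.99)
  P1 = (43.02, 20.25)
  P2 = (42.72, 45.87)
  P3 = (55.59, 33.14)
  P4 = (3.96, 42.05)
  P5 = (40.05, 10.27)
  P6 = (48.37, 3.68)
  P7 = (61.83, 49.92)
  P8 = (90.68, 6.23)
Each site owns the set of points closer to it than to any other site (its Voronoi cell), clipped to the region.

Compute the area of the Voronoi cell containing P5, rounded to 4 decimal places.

1. box [0,97]×[0,59]: [(0, 0) (97, 0) (97, 59) (0, 59)]
2. ⊥bis P5·P0 via (55.12,16.13): [(0, 0) (61.3922, 0) (38.4499, 59) (0, 59)]  |A|=2945.3419
3. ⊥bis P5·P1 via (41.535,15.26): [(0, 27.6206) (0, 0) (61.3922, 0) (57.2804, 10.5743)]  |A|=1115.6478
4. ⊥bis P5·P2 via (41.385,28.07): [(0, 27.6206) (0, 0) (61.3922, 0) (57.2804, 10.5743)]  |A|=1115.6478
5. ⊥bis P5·P3 via (47.82,21.705): [(0, 27.6206) (0, 0) (61.3922, 0) (57.2804, 10.5743)]  |A|=1115.6478
6. ⊥bis P5·P4 via (22.005,26.16): [(18.455, 22.1285) (0, 1.1707) (0, 0) (61.3922, 0) (57.2804, 10.5743)]  |A|=871.5815
7. ⊥bis P5·P6 via (44.21,6.975): [(49.0102, 13.0354) (18.455, 22.1285) (0, 1.1707) (0, 0) (38.6853, 0)]  |A|=684.9198
8. ⊥bis P5·P7 via (50.94,30.095): [(49.0102, 13.0354) (18.455, 22.1285) (0, 1.1707) (0, 0) (38.6853, 0)]  |A|=684.9198
9. ⊥bis P5·P8 via (65.365,8.25): [(49.0102, 13.0354) (18.455, 22.1285) (0, 1.1707) (0, 0) (38.6853, 0)]  |A|=684.9198
10. canonical 5-gon: [(49.0102, 13.0354) (18.455, 22.1285) (0, 1.1707) (0, 0) (38.6853, 0)]
11. shoelace: 684.9198

Area of P5's cell: 684.9198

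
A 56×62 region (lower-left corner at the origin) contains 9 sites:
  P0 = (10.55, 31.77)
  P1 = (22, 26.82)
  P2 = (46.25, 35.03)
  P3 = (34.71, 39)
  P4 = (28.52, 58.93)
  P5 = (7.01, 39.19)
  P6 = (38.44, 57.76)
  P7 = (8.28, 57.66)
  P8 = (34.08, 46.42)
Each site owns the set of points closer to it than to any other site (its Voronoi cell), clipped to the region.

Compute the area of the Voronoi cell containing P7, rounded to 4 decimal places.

1. box [0,56]×[0,62]: [(0, 0) (56, 0) (56, 62) (0, 62)]
2. ⊥bis P7·P0 via (9.415,44.715): [(0, 43.8895) (56, 48.7995) (56, 62) (0, 62)]  |A|=876.7076
3. ⊥bis P7·P1 via (15.14,42.24): [(0, 43.8895) (23.4742, 45.9477) (56, 60.4177) (56, 62) (0, 62)]  |A|=687.7627
4. ⊥bis P7·P2 via (27.265,46.345): [(0, 43.8895) (23.4742, 45.9477) (28.3105, 48.0993) (36.5953, 62) (0, 62)]  |A|=530.9861
5. ⊥bis P7·P3 via (21.495,48.33): [(0, 43.8895) (19.5715, 45.6055) (31.1462, 62) (0, 62)]  |A|=432.5379
6. ⊥bis P7·P4 via (18.4,58.295): [(0, 43.8895) (19.1983, 45.5728) (18.1675, 62) (0, 62)]  |A|=323.0661
7. ⊥bis P7·P5 via (7.645,48.425): [(0, 48.9507) (19.0686, 47.6395) (18.1675, 62) (0, 62)]  |A|=254.8635
8. ⊥bis P7·P6 via (23.36,57.71): [(0, 48.9507) (19.0686, 47.6395) (18.1675, 62) (0, 62)]  |A|=254.8635
9. ⊥bis P7·P8 via (21.18,52.04): [(0, 48.9507) (19.0686, 47.6395) (18.1675, 62) (0, 62)]  |A|=254.8635
10. canonical 4-gon: [(0, 48.9507) (19.0686, 47.6395) (18.1675, 62) (0, 62)]
11. shoelace: 254.8635

Area of P7's cell: 254.8635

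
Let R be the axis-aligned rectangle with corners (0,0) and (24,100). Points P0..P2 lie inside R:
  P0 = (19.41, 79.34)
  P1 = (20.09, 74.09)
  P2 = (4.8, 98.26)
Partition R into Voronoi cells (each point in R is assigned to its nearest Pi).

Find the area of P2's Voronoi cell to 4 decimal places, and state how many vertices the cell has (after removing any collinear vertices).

Area of P2's cell: 270.7459 (4 vertices)

1. box [0,24]×[0,100]: [(0, 0) (24, 0) (24, 100) (0, 100)]
2. ⊥bis P2·P0 via (12.105,88.8): [(0, 79.4525) (24, 97.9853) (24, 100) (0, 100)]  |A|=270.7459
3. ⊥bis P2·P1 via (12.445,86.175): [(0, 79.4525) (24, 97.9853) (24, 100) (0, 100)]  |A|=270.7459
4. canonical 4-gon: [(0, 79.4525) (24, 97.9853) (24, 100) (0, 100)]
5. shoelace: 270.7459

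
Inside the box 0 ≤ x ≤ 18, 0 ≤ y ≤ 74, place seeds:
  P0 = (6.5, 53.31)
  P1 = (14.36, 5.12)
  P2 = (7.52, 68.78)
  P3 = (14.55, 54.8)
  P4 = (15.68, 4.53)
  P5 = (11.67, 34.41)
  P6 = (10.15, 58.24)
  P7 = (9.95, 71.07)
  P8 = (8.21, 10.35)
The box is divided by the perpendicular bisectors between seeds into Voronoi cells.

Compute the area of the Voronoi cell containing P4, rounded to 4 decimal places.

Area of P4's cell: 29.5154

1. box [0,18]×[0,74]: [(0, 0) (18, 0) (18, 74) (0, 74)]
2. ⊥bis P4·P0 via (11.09,28.92): [(0, 26.833) (0, 0) (18, 0) (18, 30.2204)]  |A|=513.4802
3. ⊥bis P4·P1 via (15.02,4.825): [(12.8634, 0) (18, 0) (18, 11.4921)]  |A|=29.5154
4. ⊥bis P4·P2 via (11.6,36.655): [(12.8634, 0) (18, 0) (18, 11.4921)]  |A|=29.5154
5. ⊥bis P4·P3 via (15.115,29.665): [(12.8634, 0) (18, 0) (18, 11.4921)]  |A|=29.5154
6. ⊥bis P4·P5 via (13.675,19.47): [(12.8634, 0) (18, 0) (18, 11.4921)]  |A|=29.5154
7. ⊥bis P4·P6 via (12.915,31.385): [(12.8634, 0) (18, 0) (18, 11.4921)]  |A|=29.5154
8. ⊥bis P4·P7 via (12.815,37.8): [(12.8634, 0) (18, 0) (18, 11.4921)]  |A|=29.5154
9. ⊥bis P4·P8 via (11.945,7.44): [(12.8634, 0) (18, 0) (18, 11.4921)]  |A|=29.5154
10. canonical 3-gon: [(12.8634, 0) (18, 0) (18, 11.4921)]
11. shoelace: 29.5154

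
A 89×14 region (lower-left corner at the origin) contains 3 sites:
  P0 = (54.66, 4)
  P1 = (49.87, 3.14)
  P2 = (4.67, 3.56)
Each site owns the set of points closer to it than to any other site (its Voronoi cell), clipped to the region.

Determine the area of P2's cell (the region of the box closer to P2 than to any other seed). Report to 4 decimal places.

Area of P2's cell: 382.2548

1. box [0,89]×[0,14]: [(0, 0) (89, 0) (89, 14) (0, 14)]
2. ⊥bis P2·P0 via (29.665,3.78): [(0, 0) (29.6983, 0) (29.575, 14) (0, 14)]  |A|=414.9132
3. ⊥bis P2·P1 via (27.27,3.35): [(0, 0) (27.2389, 0) (27.369, 14) (0, 14)]  |A|=382.2548
4. canonical 4-gon: [(0, 0) (27.2389, 0) (27.369, 14) (0, 14)]
5. shoelace: 382.2548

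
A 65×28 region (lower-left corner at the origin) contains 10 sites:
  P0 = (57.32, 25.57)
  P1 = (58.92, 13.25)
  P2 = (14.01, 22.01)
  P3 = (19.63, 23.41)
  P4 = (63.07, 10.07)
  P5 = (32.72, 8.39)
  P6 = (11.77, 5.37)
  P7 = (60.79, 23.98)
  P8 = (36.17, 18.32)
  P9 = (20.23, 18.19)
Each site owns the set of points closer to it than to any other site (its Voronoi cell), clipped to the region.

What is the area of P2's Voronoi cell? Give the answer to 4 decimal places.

Area of P2's cell: 216.1140

1. box [0,65]×[0,28]: [(0, 0) (65, 0) (65, 28) (0, 28)]
2. ⊥bis P2·P0 via (35.665,23.79): [(0, 0) (37.6205, 0) (35.3189, 28) (0, 28)]  |A|=1021.1521
3. ⊥bis P2·P1 via (36.465,17.63): [(0, 0) (33.0261, 0) (36.2584, 16.5708) (35.3189, 28) (0, 28)]  |A|=983.0861
4. ⊥bis P2·P3 via (16.82,22.71): [(0, 0) (22.4773, 0) (15.5022, 28) (0, 28)]  |A|=531.713
5. ⊥bis P2·P4 via (38.54,16.04): [(0, 0) (22.4773, 0) (15.5022, 28) (0, 28)]  |A|=531.713
6. ⊥bis P2·P5 via (23.365,15.2): [(0, 0) (12.3001, 0) (19.8825, 10.4161) (15.5022, 28) (0, 28)]  |A|=478.7098
7. ⊥bis P2·P6 via (12.89,13.69): [(0, 15.4252) (19.2813, 12.8296) (15.5022, 28) (0, 28)]  |A|=238.8164
8. ⊥bis P2·P7 via (37.4,22.995): [(0, 15.4252) (19.2813, 12.8296) (15.5022, 28) (0, 28)]  |A|=238.8164
9. ⊥bis P2·P8 via (25.09,20.165): [(0, 15.4252) (19.2813, 12.8296) (15.5022, 28) (0, 28)]  |A|=238.8164
10. ⊥bis P2·P9 via (17.12,20.1): [(0, 15.4252) (13.1609, 13.6535) (17.3691, 20.5056) (15.5022, 28) (0, 28)]  |A|=216.114
11. canonical 5-gon: [(0, 15.4252) (13.1609, 13.6535) (17.3691, 20.5056) (15.5022, 28) (0, 28)]
12. shoelace: 216.114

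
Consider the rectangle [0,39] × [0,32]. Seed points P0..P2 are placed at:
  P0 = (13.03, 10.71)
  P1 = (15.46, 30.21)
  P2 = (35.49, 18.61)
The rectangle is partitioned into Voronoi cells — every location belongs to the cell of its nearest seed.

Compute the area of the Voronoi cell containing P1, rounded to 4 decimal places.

1. box [0,39]×[0,32]: [(0, 0) (39, 0) (39, 32) (0, 32)]
2. ⊥bis P1·P0 via (14.245,20.46): [(0, 22.2351) (39, 17.3751) (39, 32) (0, 32)]  |A|=475.5993
3. ⊥bis P1·P2 via (25.475,24.41): [(0, 22.2351) (22.5855, 19.4206) (29.8706, 32) (0, 32)]  |A|=298.1486
4. canonical 4-gon: [(0, 22.2351) (22.5855, 19.4206) (29.8706, 32) (0, 32)]
5. shoelace: 298.1486

Area of P1's cell: 298.1486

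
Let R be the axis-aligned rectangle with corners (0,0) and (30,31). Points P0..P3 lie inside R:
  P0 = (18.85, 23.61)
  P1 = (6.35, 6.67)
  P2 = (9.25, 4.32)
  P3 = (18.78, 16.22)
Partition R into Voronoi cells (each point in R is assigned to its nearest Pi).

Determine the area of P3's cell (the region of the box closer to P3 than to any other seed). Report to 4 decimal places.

Area of P3's cell: 293.3764

1. box [0,30]×[0,31]: [(0, 0) (30, 0) (30, 31) (0, 31)]
2. ⊥bis P3·P0 via (18.815,19.915): [(0, 20.0932) (0, 0) (30, 0) (30, 19.8091)]  |A|=598.5341
3. ⊥bis P3·P1 via (12.565,11.445): [(5.964, 20.0367) (21.3582, 0) (30, 0) (30, 19.8091)]  |A|=324.6421
4. ⊥bis P3·P2 via (14.015,10.27): [(5.964, 20.0367) (12.5925, 11.4092) (26.839, 0) (30, 0) (30, 19.8091)]  |A|=293.3764
5. canonical 5-gon: [(5.964, 20.0367) (12.5925, 11.4092) (26.839, 0) (30, 0) (30, 19.8091)]
6. shoelace: 293.3764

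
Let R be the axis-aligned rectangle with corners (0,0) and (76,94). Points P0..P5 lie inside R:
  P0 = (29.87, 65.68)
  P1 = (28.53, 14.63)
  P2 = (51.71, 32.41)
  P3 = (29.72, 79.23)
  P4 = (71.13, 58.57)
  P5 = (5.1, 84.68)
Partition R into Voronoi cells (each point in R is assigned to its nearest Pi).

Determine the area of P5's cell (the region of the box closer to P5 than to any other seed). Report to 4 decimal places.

Area of P5's cell: 535.6462

1. box [0,76]×[0,94]: [(0, 0) (76, 0) (76, 94) (0, 94)]
2. ⊥bis P5·P0 via (17.485,75.18): [(0, 52.3851) (31.921, 94) (0, 94)]  |A|=664.1951
3. ⊥bis P5·P1 via (16.815,49.655): [(0, 52.3851) (31.921, 94) (0, 94)]  |A|=664.1951
4. ⊥bis P5·P2 via (28.405,58.545): [(0, 52.3851) (31.921, 94) (0, 94)]  |A|=664.1951
5. ⊥bis P5·P3 via (17.41,81.955): [(0, 52.3851) (15.2714, 72.2942) (20.0763, 94) (0, 94)]  |A|=535.6462
6. ⊥bis P5·P4 via (38.115,71.625): [(0, 52.3851) (15.2714, 72.2942) (20.0763, 94) (0, 94)]  |A|=535.6462
7. canonical 4-gon: [(0, 52.3851) (15.2714, 72.2942) (20.0763, 94) (0, 94)]
8. shoelace: 535.6462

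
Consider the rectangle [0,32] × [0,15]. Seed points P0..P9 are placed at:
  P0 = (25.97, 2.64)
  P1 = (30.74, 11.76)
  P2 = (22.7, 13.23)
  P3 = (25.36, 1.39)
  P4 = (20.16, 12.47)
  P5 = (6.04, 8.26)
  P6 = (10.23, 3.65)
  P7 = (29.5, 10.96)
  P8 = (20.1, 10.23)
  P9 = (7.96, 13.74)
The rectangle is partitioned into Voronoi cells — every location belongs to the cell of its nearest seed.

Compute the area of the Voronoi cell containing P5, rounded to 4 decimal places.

1. box [0,32]×[0,15]: [(0, 0) (32, 0) (32, 15) (0, 15)]
2. ⊥bis P5·P0 via (16.005,5.45): [(0, 0) (14.4682, 0) (18.698, 15) (0, 15)]  |A|=248.7461
3. ⊥bis P5·P1 via (18.39,10.01): [(0, 0) (14.4682, 0) (18.0224, 12.6042) (17.6829, 15) (0, 15)]  |A|=247.5302
4. ⊥bis P5·P2 via (14.37,10.745): [(0, 0) (14.4682, 0) (15.9781, 5.3545) (13.1007, 15) (0, 15)]  |A|=221.7517
5. ⊥bis P5·P3 via (15.7,4.825): [(0, 0) (13.9843, 0) (15.9371, 5.4918) (13.1007, 15) (0, 15)]  |A|=220.2097
6. ⊥bis P5·P4 via (13.1,10.365): [(0, 0) (13.9843, 0) (15.1842, 3.3746) (11.718, 15) (0, 15)]  |A|=205.591
7. ⊥bis P5·P6 via (8.135,5.955): [(0, 0) (1.5831, 0) (13.0759, 10.4458) (11.718, 15) (0, 15)]  |A|=133.0209
8. ⊥bis P5·P7 via (17.77,9.61): [(0, 0) (1.5831, 0) (13.0759, 10.4458) (11.718, 15) (0, 15)]  |A|=133.0209
9. ⊥bis P5·P8 via (13.07,9.245): [(0, 0) (1.5831, 0) (12.9214, 10.3054) (12.7474, 11.5477) (11.718, 15) (0, 15)]  |A|=132.9128
10. ⊥bis P5·P9 via (7,11): [(0, 13.4526) (0, 0) (1.5831, 0) (11.8255, 9.3093)]  |A|=86.9105
11. canonical 4-gon: [(0, 13.4526) (0, 0) (1.5831, 0) (11.8255, 9.3093)]
12. shoelace: 86.9105

Area of P5's cell: 86.9105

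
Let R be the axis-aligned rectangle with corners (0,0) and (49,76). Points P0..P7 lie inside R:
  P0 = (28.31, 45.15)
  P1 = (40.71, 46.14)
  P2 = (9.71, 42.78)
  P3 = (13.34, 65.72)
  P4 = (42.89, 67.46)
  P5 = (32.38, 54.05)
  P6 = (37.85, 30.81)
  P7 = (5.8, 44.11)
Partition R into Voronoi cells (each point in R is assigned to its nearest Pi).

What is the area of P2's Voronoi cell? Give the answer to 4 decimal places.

1. box [0,49]×[0,76]: [(0, 0) (49, 0) (49, 76) (0, 76)]
2. ⊥bis P2·P0 via (19.01,43.965): [(0, 0) (24.612, 0) (14.9281, 76) (0, 76)]  |A|=1502.5243
3. ⊥bis P2·P1 via (25.21,44.46): [(0, 0) (24.612, 0) (14.9281, 76) (0, 76)]  |A|=1502.5243
4. ⊥bis P2·P3 via (11.525,54.25): [(0, 56.0737) (0, 0) (24.612, 0) (17.8265, 53.2529)]  |A|=1155.1296
5. ⊥bis P2·P4 via (26.3,55.12): [(0, 56.0737) (0, 0) (24.612, 0) (17.8265, 53.2529)]  |A|=1155.1296
6. ⊥bis P2·P5 via (21.045,48.415): [(0, 56.0737) (0, 0) (24.612, 0) (17.8265, 53.2529)]  |A|=1155.1296
7. ⊥bis P2·P6 via (23.78,36.795): [(0, 56.0737) (0, 0) (8.1284, 0) (20.8125, 29.8188) (17.8265, 53.2529)]  |A|=909.3693
8. ⊥bis P2·P7 via (7.755,43.445): [(11.4352, 54.2642) (0, 20.6465) (0, 0) (8.1284, 0) (20.8125, 29.8188) (17.8265, 53.2529)]  |A|=706.8107
9. canonical 6-gon: [(11.4352, 54.2642) (0, 20.6465) (0, 0) (8.1284, 0) (20.8125, 29.8188) (17.8265, 53.2529)]
10. shoelace: 706.8107

Area of P2's cell: 706.8107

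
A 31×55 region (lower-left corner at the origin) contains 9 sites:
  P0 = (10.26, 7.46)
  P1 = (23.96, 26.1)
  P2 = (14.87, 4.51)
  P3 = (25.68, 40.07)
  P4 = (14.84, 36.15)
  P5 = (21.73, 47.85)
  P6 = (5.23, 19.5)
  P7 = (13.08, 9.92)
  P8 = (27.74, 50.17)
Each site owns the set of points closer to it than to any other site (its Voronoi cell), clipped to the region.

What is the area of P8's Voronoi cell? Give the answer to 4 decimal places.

1. box [0,31]×[0,55]: [(0, 0) (31, 0) (31, 55) (0, 55)]
2. ⊥bis P8·P0 via (19,28.815): [(0, 36.5912) (31, 23.9037) (31, 55) (0, 55)]  |A|=767.329
3. ⊥bis P8·P1 via (25.85,38.135): [(0, 42.1945) (31, 37.3262) (31, 55) (0, 55)]  |A|=472.4281
4. ⊥bis P8·P2 via (21.305,27.34): [(0, 42.1945) (31, 37.3262) (31, 55) (0, 55)]  |A|=472.4281
5. ⊥bis P8·P3 via (26.71,45.12): [(0, 50.5678) (31, 44.245) (31, 55) (0, 55)]  |A|=235.4017
6. ⊥bis P8·P4 via (21.29,43.16): [(17.0095, 47.0985) (31, 44.245) (31, 55) (8.422, 55)]  |A|=164.4334
7. ⊥bis P8·P5 via (24.735,49.01): [(26.1962, 45.2248) (31, 44.245) (31, 55) (22.4227, 55)]  |A|=67.7549
8. ⊥bis P8·P6 via (16.485,34.835): [(26.1962, 45.2248) (31, 44.245) (31, 55) (22.4227, 55)]  |A|=67.7549
9. ⊥bis P8·P7 via (20.41,30.045): [(26.1962, 45.2248) (31, 44.245) (31, 55) (22.4227, 55)]  |A|=67.7549
10. canonical 4-gon: [(26.1962, 45.2248) (31, 44.245) (31, 55) (22.4227, 55)]
11. shoelace: 67.7549

Area of P8's cell: 67.7549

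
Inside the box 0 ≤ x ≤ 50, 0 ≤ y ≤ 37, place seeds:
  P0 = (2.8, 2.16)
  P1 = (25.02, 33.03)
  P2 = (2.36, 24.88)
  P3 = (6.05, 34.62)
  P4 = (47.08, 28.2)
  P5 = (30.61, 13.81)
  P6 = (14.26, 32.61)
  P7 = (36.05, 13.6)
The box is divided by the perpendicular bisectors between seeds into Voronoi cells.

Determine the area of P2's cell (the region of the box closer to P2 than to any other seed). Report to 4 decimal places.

1. box [0,50]×[0,37]: [(0, 0) (50, 0) (50, 37) (0, 37)]
2. ⊥bis P2·P0 via (2.58,13.52): [(0, 13.47) (50, 14.4383) (50, 37) (0, 37)]  |A|=1152.2905
3. ⊥bis P2·P1 via (13.69,28.955): [(0, 13.47) (19.1262, 13.8404) (10.7965, 37) (0, 37)]  |A|=350.0402
4. ⊥bis P2·P3 via (4.205,29.75): [(0, 31.3431) (0, 13.47) (19.1262, 13.8404) (14.8553, 25.7151)]  |A|=247.1041
5. ⊥bis P2·P4 via (24.72,26.54): [(0, 31.3431) (0, 13.47) (19.1262, 13.8404) (14.8553, 25.7151)]  |A|=247.1041
6. ⊥bis P2·P5 via (16.485,19.345): [(0, 31.3431) (0, 13.47) (14.2913, 13.7468) (16.8299, 20.225) (14.8553, 25.7151)]  |A|=231.5622
7. ⊥bis P2·P6 via (8.31,28.745): [(8.784, 28.0152) (0, 31.3431) (0, 13.47) (14.2913, 13.7468) (15.7065, 17.3584)]  |A|=201.2595
8. ⊥bis P2·P7 via (19.205,19.24): [(8.784, 28.0152) (0, 31.3431) (0, 13.47) (14.2913, 13.7468) (15.7065, 17.3584)]  |A|=201.2595
9. canonical 5-gon: [(8.784, 28.0152) (0, 31.3431) (0, 13.47) (14.2913, 13.7468) (15.7065, 17.3584)]
10. shoelace: 201.2595

Area of P2's cell: 201.2595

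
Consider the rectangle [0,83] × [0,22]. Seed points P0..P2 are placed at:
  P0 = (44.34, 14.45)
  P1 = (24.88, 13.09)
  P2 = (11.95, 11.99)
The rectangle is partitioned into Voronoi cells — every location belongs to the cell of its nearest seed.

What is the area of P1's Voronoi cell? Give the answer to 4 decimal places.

Area of P1's cell: 357.6666

1. box [0,83]×[0,22]: [(0, 0) (83, 0) (83, 22) (0, 22)]
2. ⊥bis P1·P0 via (34.61,13.77): [(0, 0) (35.5723, 0) (34.0348, 22) (0, 22)]  |A|=765.6789
3. ⊥bis P1·P2 via (18.415,12.54): [(19.4818, 0) (35.5723, 0) (34.0348, 22) (17.6102, 22)]  |A|=357.6666
4. canonical 4-gon: [(19.4818, 0) (35.5723, 0) (34.0348, 22) (17.6102, 22)]
5. shoelace: 357.6666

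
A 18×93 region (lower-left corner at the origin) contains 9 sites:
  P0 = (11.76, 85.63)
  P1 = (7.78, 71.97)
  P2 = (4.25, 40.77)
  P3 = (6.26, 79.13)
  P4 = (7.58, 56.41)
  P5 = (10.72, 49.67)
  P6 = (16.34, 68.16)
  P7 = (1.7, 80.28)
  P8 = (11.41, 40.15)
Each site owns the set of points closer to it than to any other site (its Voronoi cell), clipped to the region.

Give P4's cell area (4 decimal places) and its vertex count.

Area of P4's cell: 173.9316 (6 vertices)

1. box [0,18]×[0,93]: [(0, 0) (18, 0) (18, 93) (0, 93)]
2. ⊥bis P4·P0 via (9.67,71.02): [(0, 72.4033) (0, 0) (18, 0) (18, 69.8284)]  |A|=1280.0852
3. ⊥bis P4·P1 via (7.68,64.19): [(0, 64.2887) (0, 0) (18, 0) (18, 64.0574)]  |A|=1155.1146
4. ⊥bis P4·P2 via (5.915,48.59): [(0, 64.2887) (0, 49.8494) (18, 46.0169) (18, 64.0574)]  |A|=292.3178
5. ⊥bis P4·P3 via (6.92,67.77): [(0, 64.2887) (0, 49.8494) (18, 46.0169) (18, 64.0574)]  |A|=292.3178
6. ⊥bis P4·P5 via (9.15,53.04): [(0, 64.2887) (0, 49.8494) (1.5795, 49.5131) (18, 57.163) (18, 64.0574)]  |A|=200.8057
7. ⊥bis P4·P6 via (11.96,62.285): [(9.435, 64.1674) (0, 64.2887) (0, 49.8494) (1.5795, 49.5131) (18, 57.163) (18, 57.782)]  |A|=173.9316
8. ⊥bis P4·P7 via (4.64,68.345): [(9.435, 64.1674) (0, 64.2887) (0, 49.8494) (1.5795, 49.5131) (18, 57.163) (18, 57.782)]  |A|=173.9316
9. ⊥bis P4·P8 via (9.495,48.28): [(9.435, 64.1674) (0, 64.2887) (0, 49.8494) (1.5795, 49.5131) (18, 57.163) (18, 57.782)]  |A|=173.9316
10. canonical 6-gon: [(9.435, 64.1674) (0, 64.2887) (0, 49.8494) (1.5795, 49.5131) (18, 57.163) (18, 57.782)]
11. shoelace: 173.9316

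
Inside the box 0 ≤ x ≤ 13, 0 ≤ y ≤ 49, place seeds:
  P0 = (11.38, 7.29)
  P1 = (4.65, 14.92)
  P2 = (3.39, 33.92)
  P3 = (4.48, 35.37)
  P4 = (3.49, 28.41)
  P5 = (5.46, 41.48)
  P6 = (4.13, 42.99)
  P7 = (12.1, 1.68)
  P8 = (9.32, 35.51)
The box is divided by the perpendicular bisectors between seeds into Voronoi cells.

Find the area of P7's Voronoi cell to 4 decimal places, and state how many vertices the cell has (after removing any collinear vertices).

Area of P7's cell: 49.5623 (4 vertices)

1. box [0,13]×[0,49]: [(0, 0) (13, 0) (13, 49) (0, 49)]
2. ⊥bis P7·P0 via (11.74,4.485): [(0, 2.9783) (0, 0) (13, 0) (13, 4.6467)]  |A|=49.5623
3. ⊥bis P7·P1 via (8.375,8.3): [(0, 2.9783) (0, 0) (13, 0) (13, 4.6467)]  |A|=49.5623
4. ⊥bis P7·P2 via (7.745,17.8): [(0, 2.9783) (0, 0) (13, 0) (13, 4.6467)]  |A|=49.5623
5. ⊥bis P7·P3 via (8.29,18.525): [(0, 2.9783) (0, 0) (13, 0) (13, 4.6467)]  |A|=49.5623
6. ⊥bis P7·P4 via (7.795,15.045): [(0, 2.9783) (0, 0) (13, 0) (13, 4.6467)]  |A|=49.5623
7. ⊥bis P7·P5 via (8.78,21.58): [(0, 2.9783) (0, 0) (13, 0) (13, 4.6467)]  |A|=49.5623
8. ⊥bis P7·P6 via (8.115,22.335): [(0, 2.9783) (0, 0) (13, 0) (13, 4.6467)]  |A|=49.5623
9. ⊥bis P7·P8 via (10.71,18.595): [(0, 2.9783) (0, 0) (13, 0) (13, 4.6467)]  |A|=49.5623
10. canonical 4-gon: [(0, 2.9783) (0, 0) (13, 0) (13, 4.6467)]
11. shoelace: 49.5623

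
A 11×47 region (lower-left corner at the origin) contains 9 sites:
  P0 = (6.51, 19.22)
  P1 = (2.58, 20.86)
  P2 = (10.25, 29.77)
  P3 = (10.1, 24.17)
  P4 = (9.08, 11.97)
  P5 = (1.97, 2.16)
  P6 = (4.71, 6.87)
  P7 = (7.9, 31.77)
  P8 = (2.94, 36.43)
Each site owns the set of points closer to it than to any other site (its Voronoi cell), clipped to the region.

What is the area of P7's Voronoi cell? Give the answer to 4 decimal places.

Area of P7's cell: 60.3514

1. box [0,11]×[0,47]: [(0, 0) (11, 0) (11, 47) (0, 47)]
2. ⊥bis P7·P0 via (7.205,25.495): [(0, 26.293) (11, 25.0747) (11, 47) (0, 47)]  |A|=234.4778
3. ⊥bis P7·P1 via (5.24,26.315): [(0, 28.8702) (6.8383, 25.5356) (11, 25.0747) (11, 47) (0, 47)]  |A|=225.666
4. ⊥bis P7·P2 via (9.075,30.77): [(0, 28.8702) (5.2707, 26.3) (11, 33.0319) (11, 47) (0, 47)]  |A|=201.6423
5. ⊥bis P7·P3 via (9,27.97): [(0, 28.8702) (4.5109, 26.6705) (5.9376, 27.0835) (11, 33.0319) (11, 47) (0, 47)]  |A|=201.2211
6. ⊥bis P7·P4 via (8.49,21.87): [(0, 28.8702) (4.5109, 26.6705) (5.9376, 27.0835) (11, 33.0319) (11, 47) (0, 47)]  |A|=201.2211
7. ⊥bis P7·P5 via (4.935,16.965): [(0, 28.8702) (4.5109, 26.6705) (5.9376, 27.0835) (11, 33.0319) (11, 47) (0, 47)]  |A|=201.2211
8. ⊥bis P7·P6 via (6.305,19.32): [(0, 28.8702) (4.5109, 26.6705) (5.9376, 27.0835) (11, 33.0319) (11, 47) (0, 47)]  |A|=201.2211
9. ⊥bis P7·P8 via (5.42,34.1): [(0.3473, 28.7008) (4.5109, 26.6705) (5.9376, 27.0835) (11, 33.0319) (11, 40.0392)]  |A|=60.3514
10. canonical 5-gon: [(0.3473, 28.7008) (4.5109, 26.6705) (5.9376, 27.0835) (11, 33.0319) (11, 40.0392)]
11. shoelace: 60.3514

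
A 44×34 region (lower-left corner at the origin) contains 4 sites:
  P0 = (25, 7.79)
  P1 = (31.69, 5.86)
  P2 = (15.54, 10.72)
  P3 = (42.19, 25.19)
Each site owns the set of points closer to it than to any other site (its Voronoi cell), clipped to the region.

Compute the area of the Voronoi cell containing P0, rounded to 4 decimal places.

Area of P0's cell: 189.2097

1. box [0,44]×[0,34]: [(0, 0) (44, 0) (44, 34) (0, 34)]
2. ⊥bis P0·P1 via (28.345,6.825): [(0, 0) (26.3761, 0) (36.1847, 34) (0, 34)]  |A|=1063.5332
3. ⊥bis P0·P2 via (20.27,9.255): [(17.4035, 0) (26.3761, 0) (36.1847, 34) (27.9341, 34)]  |A|=292.7933
4. ⊥bis P0·P3 via (33.595,16.49): [(25.1078, 24.8747) (17.4035, 0) (26.3761, 0) (31.6793, 18.3826)]  |A|=189.2097
5. canonical 4-gon: [(25.1078, 24.8747) (17.4035, 0) (26.3761, 0) (31.6793, 18.3826)]
6. shoelace: 189.2097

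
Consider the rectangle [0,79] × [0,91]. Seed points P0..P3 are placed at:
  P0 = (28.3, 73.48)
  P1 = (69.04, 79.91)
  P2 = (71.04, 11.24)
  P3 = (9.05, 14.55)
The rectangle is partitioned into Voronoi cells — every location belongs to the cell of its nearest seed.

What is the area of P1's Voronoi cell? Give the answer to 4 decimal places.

Area of P1's cell: 1320.2207

1. box [0,79]×[0,91]: [(0, 0) (79, 0) (79, 91) (0, 91)]
2. ⊥bis P1·P0 via (48.67,76.695): [(60.7748, 0) (79, 0) (79, 91) (46.4122, 91)]  |A|=2311.9905
3. ⊥bis P1·P2 via (70.04,45.575): [(53.657, 45.0978) (79, 45.836) (79, 91) (46.4122, 91)]  |A|=1320.2207
4. ⊥bis P1·P3 via (39.045,47.23): [(53.657, 45.0978) (79, 45.836) (79, 91) (46.4122, 91)]  |A|=1320.2207
5. canonical 4-gon: [(53.657, 45.0978) (79, 45.836) (79, 91) (46.4122, 91)]
6. shoelace: 1320.2207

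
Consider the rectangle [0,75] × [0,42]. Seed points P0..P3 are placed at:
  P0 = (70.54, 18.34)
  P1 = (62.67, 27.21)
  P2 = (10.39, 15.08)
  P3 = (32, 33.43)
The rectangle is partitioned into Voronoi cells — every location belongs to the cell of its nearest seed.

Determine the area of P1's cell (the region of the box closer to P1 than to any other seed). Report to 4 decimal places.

Area of P1's cell: 726.5696

1. box [0,75]×[0,42]: [(0, 0) (75, 0) (75, 42) (0, 42)]
2. ⊥bis P1·P0 via (66.605,22.775): [(0, 0) (40.9361, 0) (75, 30.2236) (75, 42) (0, 42)]  |A|=2635.234
3. ⊥bis P1·P2 via (36.53,21.145): [(41.3507, 0.3679) (75, 30.2236) (75, 42) (31.6912, 42)]  |A|=1099.6529
4. ⊥bis P1·P3 via (47.335,30.32): [(41.3026, 0.5751) (41.3507, 0.3679) (75, 30.2236) (75, 42) (49.7038, 42)]  |A|=726.5696
5. canonical 5-gon: [(41.3026, 0.5751) (41.3507, 0.3679) (75, 30.2236) (75, 42) (49.7038, 42)]
6. shoelace: 726.5696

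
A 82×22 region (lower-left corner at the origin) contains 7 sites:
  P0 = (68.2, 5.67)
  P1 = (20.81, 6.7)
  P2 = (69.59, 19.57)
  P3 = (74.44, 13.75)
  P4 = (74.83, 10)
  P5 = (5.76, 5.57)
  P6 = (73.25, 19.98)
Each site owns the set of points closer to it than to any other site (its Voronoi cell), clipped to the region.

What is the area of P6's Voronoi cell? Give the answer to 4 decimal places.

Area of P6's cell: 48.1917

1. box [0,82]×[0,22]: [(0, 0) (82, 0) (82, 22) (0, 22)]
2. ⊥bis P6·P0 via (70.725,12.825): [(82, 8.8461) (82, 22) (44.7261, 22)]  |A|=245.1492
3. ⊥bis P6·P1 via (47.03,13.34): [(44.8478, 21.9571) (82, 8.8461) (82, 22) (44.8369, 22)]  |A|=245.1468
4. ⊥bis P6·P2 via (71.42,19.775): [(72.2592, 12.2836) (82, 8.8461) (82, 22) (71.1708, 22)]  |A|=116.6757
5. ⊥bis P6·P3 via (73.845,16.865): [(71.79, 16.4725) (82, 18.4227) (82, 22) (71.1708, 22)]  |A|=48.1917
6. ⊥bis P6·P4 via (74.04,14.99): [(71.79, 16.4725) (82, 18.4227) (82, 22) (71.1708, 22)]  |A|=48.1917
7. ⊥bis P6·P5 via (39.505,12.775): [(71.79, 16.4725) (82, 18.4227) (82, 22) (71.1708, 22)]  |A|=48.1917
8. canonical 4-gon: [(71.79, 16.4725) (82, 18.4227) (82, 22) (71.1708, 22)]
9. shoelace: 48.1917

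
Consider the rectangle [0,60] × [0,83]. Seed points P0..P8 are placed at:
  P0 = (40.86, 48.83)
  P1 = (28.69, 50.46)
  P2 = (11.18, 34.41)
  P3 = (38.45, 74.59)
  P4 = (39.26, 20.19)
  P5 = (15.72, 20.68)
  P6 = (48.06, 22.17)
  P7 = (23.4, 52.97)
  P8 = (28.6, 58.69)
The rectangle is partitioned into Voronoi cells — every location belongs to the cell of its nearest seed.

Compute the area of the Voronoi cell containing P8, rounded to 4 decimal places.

Area of P8's cell: 449.2509

1. box [0,60]×[0,83]: [(0, 0) (60, 0) (60, 83) (0, 83)]
2. ⊥bis P8·P0 via (34.73,53.76): [(0, 10.5765) (58.246, 83) (0, 83)]  |A|=2109.1917
3. ⊥bis P8·P1 via (28.645,54.575): [(0, 54.2617) (35.4453, 54.6494) (58.246, 83) (0, 83)]  |A|=1334.9733
4. ⊥bis P8·P2 via (19.89,46.55): [(0, 60.8203) (9.0041, 54.3602) (35.4453, 54.6494) (58.246, 83) (0, 83)]  |A|=1305.4461
5. ⊥bis P8·P3 via (33.525,66.64): [(0, 60.8203) (9.0041, 54.3602) (35.4453, 54.6494) (41.2432, 61.8586) (7.1165, 83) (0, 83)]  |A|=764.9707
6. ⊥bis P8·P4 via (33.93,39.44): [(0, 60.8203) (9.0041, 54.3602) (35.4453, 54.6494) (41.2432, 61.8586) (7.1165, 83) (0, 83)]  |A|=764.9707
7. ⊥bis P8·P5 via (22.16,39.685): [(0, 60.8203) (9.0041, 54.3602) (35.4453, 54.6494) (41.2432, 61.8586) (7.1165, 83) (0, 83)]  |A|=764.9707
8. ⊥bis P8·P6 via (38.33,40.43): [(0, 60.8203) (9.0041, 54.3602) (35.4453, 54.6494) (41.2432, 61.8586) (7.1165, 83) (0, 83)]  |A|=764.9707
9. ⊥bis P8·P7 via (26,55.83): [(0, 79.4664) (27.3955, 54.5613) (35.4453, 54.6494) (41.2432, 61.8586) (7.1165, 83) (0, 83)]  |A|=449.2509
10. canonical 6-gon: [(0, 79.4664) (27.3955, 54.5613) (35.4453, 54.6494) (41.2432, 61.8586) (7.1165, 83) (0, 83)]
11. shoelace: 449.2509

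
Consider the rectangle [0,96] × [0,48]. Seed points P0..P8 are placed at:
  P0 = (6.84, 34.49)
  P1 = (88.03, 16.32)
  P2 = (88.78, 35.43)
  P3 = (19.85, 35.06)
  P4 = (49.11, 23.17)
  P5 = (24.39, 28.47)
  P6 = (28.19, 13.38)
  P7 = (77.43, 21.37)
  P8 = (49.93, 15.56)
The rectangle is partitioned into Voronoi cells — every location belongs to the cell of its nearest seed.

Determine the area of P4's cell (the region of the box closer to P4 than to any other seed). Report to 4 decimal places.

Area of P4's cell: 717.7654

1. box [0,96]×[0,48]: [(0, 0) (96, 0) (96, 48) (0, 48)]
2. ⊥bis P4·P0 via (27.975,28.83): [(20.2543, 0) (96, 0) (96, 48) (33.1088, 48)]  |A|=3327.2873
3. ⊥bis P4·P1 via (68.57,19.745): [(20.2543, 0) (65.0948, 0) (73.5429, 48) (33.1088, 48)]  |A|=2046.5939
4. ⊥bis P4·P2 via (68.945,29.3): [(20.2543, 0) (65.0948, 0) (69.7776, 26.6061) (63.1658, 48) (33.1088, 48)]  |A|=1935.5897
5. ⊥bis P4·P3 via (34.48,29.115): [(22.6489, 0) (65.0948, 0) (69.7776, 26.6061) (63.1658, 48) (42.154, 48)]  |A|=1661.0311
6. ⊥bis P4·P5 via (36.75,25.82): [(40.7809, 44.6209) (31.2142, 0) (65.0948, 0) (69.7776, 26.6061) (63.1658, 48) (42.154, 48)]  |A|=1469.9366
7. ⊥bis P4·P6 via (38.65,18.275): [(40.7809, 44.6209) (36.2376, 23.43) (47.2022, 0) (65.0948, 0) (69.7776, 26.6061) (63.1658, 48) (42.154, 48)]  |A|=1282.6364
8. ⊥bis P4·P7 via (63.27,22.27): [(40.7809, 44.6209) (36.2376, 23.43) (47.2022, 0) (61.8545, 0) (64.6086, 43.3313) (63.1658, 48) (42.154, 48)]  |A|=1104.5111
9. ⊥bis P4·P8 via (49.52,19.365): [(40.7809, 44.6209) (36.2376, 23.43) (38.6862, 18.1976) (63.1789, 20.8368) (64.6086, 43.3313) (63.1658, 48) (42.154, 48)]  |A|=717.7654
10. canonical 7-gon: [(40.7809, 44.6209) (36.2376, 23.43) (38.6862, 18.1976) (63.1789, 20.8368) (64.6086, 43.3313) (63.1658, 48) (42.154, 48)]
11. shoelace: 717.7654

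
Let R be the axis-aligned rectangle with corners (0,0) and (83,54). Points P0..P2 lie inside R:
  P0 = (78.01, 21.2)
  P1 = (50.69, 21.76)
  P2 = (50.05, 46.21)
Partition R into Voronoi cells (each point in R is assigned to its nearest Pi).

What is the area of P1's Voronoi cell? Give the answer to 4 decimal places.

1. box [0,83]×[0,54]: [(0, 0) (83, 0) (83, 54) (0, 54)]
2. ⊥bis P1·P0 via (64.35,21.48): [(0, 0) (63.9097, 0) (65.0166, 54) (0, 54)]  |A|=3481.01
3. ⊥bis P1·P2 via (50.37,33.985): [(0, 32.6665) (0, 0) (63.9097, 0) (64.614, 34.3578)]  |A|=2153.2568
4. canonical 4-gon: [(0, 32.6665) (0, 0) (63.9097, 0) (64.614, 34.3578)]
5. shoelace: 2153.2568

Area of P1's cell: 2153.2568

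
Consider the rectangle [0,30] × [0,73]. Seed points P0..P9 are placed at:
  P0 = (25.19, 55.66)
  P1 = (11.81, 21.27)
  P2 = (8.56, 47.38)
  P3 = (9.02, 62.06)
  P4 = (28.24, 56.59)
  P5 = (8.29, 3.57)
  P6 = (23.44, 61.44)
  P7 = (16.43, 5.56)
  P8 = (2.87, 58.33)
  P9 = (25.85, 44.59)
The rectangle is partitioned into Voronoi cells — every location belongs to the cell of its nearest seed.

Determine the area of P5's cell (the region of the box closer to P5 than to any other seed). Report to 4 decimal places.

Area of P5's cell: 158.5437

1. box [0,30]×[0,73]: [(0, 0) (30, 0) (30, 73) (0, 73)]
2. ⊥bis P5·P0 via (16.74,29.615): [(0, 35.0461) (0, 0) (30, 0) (30, 25.3129)]  |A|=905.3857
3. ⊥bis P5·P1 via (10.05,12.42): [(0, 14.4186) (0, 0) (30, 0) (30, 8.4525)]  |A|=343.0678
4. ⊥bis P5·P2 via (8.425,25.475): [(0, 14.4186) (0, 0) (30, 0) (30, 8.4525)]  |A|=343.0678
5. ⊥bis P5·P3 via (8.655,32.815): [(0, 14.4186) (0, 0) (30, 0) (30, 8.4525)]  |A|=343.0678
6. ⊥bis P5·P4 via (18.265,30.08): [(0, 14.4186) (0, 0) (30, 0) (30, 8.4525)]  |A|=343.0678
7. ⊥bis P5·P6 via (15.865,32.505): [(0, 14.4186) (0, 0) (30, 0) (30, 8.4525)]  |A|=343.0678
8. ⊥bis P5·P7 via (12.36,4.565): [(10.4596, 12.3385) (0, 14.4186) (0, 0) (13.476, 0)]  |A|=158.5437
9. ⊥bis P5·P8 via (5.58,30.95): [(10.4596, 12.3385) (0, 14.4186) (0, 0) (13.476, 0)]  |A|=158.5437
10. ⊥bis P5·P9 via (17.07,24.08): [(10.4596, 12.3385) (0, 14.4186) (0, 0) (13.476, 0)]  |A|=158.5437
11. canonical 4-gon: [(10.4596, 12.3385) (0, 14.4186) (0, 0) (13.476, 0)]
12. shoelace: 158.5437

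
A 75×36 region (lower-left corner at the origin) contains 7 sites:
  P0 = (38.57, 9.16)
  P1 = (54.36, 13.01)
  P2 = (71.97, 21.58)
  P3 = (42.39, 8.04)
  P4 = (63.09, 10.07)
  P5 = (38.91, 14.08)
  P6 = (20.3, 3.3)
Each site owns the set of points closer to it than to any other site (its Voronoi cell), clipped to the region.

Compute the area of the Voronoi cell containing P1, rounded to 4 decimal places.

1. box [0,75]×[0,36]: [(0, 0) (75, 0) (75, 36) (0, 36)]
2. ⊥bis P1·P0 via (46.465,11.085): [(49.1678, 0) (75, 0) (75, 36) (40.3901, 36)]  |A|=1087.9578
3. ⊥bis P1·P2 via (63.165,17.295): [(49.1678, 0) (71.5817, 0) (54.0621, 36) (40.3901, 36)]  |A|=649.5465
4. ⊥bis P1·P3 via (48.375,10.525): [(44.0784, 20.8731) (52.745, 0) (71.5817, 0) (54.0621, 36) (40.3901, 36)]  |A|=612.2126
5. ⊥bis P1·P4 via (58.725,11.54): [(44.0784, 20.8731) (52.745, 0) (54.8387, 0) (61.6863, 20.3334) (54.0621, 36) (40.3901, 36)]  |A|=441.9913
6. ⊥bis P1·P5 via (46.635,13.545): [(46.7045, 14.5483) (52.745, 0) (54.8387, 0) (61.6863, 20.3334) (54.0621, 36) (48.1901, 36)]  |A|=350.1311
7. ⊥bis P1·P6 via (37.33,8.155): [(46.7045, 14.5483) (52.745, 0) (54.8387, 0) (61.6863, 20.3334) (54.0621, 36) (48.1901, 36)]  |A|=350.1311
8. canonical 6-gon: [(46.7045, 14.5483) (52.745, 0) (54.8387, 0) (61.6863, 20.3334) (54.0621, 36) (48.1901, 36)]
9. shoelace: 350.1311

Area of P1's cell: 350.1311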